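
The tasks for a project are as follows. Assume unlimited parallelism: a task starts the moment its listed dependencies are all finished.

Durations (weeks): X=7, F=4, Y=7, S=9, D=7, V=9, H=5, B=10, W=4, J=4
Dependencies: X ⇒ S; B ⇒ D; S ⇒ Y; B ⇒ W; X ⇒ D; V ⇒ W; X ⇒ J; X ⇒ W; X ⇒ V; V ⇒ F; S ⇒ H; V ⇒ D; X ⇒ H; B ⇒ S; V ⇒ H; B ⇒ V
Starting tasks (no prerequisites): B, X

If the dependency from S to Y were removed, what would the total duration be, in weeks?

With the dependency in place, B→V→D = 10+9+7 = 26 sets the finish at 26 weeks.
Without S→Y, Y's earliest start moves from 19 to 0.
The longest chain is now B→V→D = 10+9+7 = 26, so the schedule takes 26 weeks.

26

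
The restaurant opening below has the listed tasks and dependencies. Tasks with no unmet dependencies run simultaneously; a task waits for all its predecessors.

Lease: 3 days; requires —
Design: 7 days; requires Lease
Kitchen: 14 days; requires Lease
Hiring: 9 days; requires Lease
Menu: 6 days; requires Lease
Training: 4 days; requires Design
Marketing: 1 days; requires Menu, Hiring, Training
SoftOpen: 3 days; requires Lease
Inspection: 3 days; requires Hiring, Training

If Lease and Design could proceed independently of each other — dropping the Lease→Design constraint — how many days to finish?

17

Before: longest chain Lease→Design→Training→Inspection = 3+7+4+3 = 17, finish 17.
Without Lease→Design, Design's earliest start moves from 3 to 0.
New critical path: Lease→Kitchen = 3+14 = 17 ⇒ 17 days.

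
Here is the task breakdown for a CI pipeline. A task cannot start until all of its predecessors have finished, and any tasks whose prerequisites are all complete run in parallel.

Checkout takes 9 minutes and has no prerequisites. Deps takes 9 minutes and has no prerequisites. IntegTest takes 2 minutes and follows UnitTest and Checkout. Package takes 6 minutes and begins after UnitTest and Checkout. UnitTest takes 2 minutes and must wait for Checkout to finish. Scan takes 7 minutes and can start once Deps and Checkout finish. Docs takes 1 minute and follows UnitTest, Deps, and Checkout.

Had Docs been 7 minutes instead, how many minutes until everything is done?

18

Actual critical path: Checkout→UnitTest→Package = 9+2+6 = 17 ⇒ 17 minutes.
Docs has 5 minutes of float (longest path through it is 12).
New critical path: Checkout→UnitTest→Docs = 9+2+7 = 18 ⇒ 18 minutes.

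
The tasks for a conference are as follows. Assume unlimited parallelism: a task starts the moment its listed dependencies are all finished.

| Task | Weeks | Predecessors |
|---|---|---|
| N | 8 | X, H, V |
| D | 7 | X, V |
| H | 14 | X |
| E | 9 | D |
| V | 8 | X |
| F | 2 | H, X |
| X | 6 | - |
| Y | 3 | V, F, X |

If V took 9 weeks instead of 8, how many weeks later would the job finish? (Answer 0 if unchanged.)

1

Actual critical path: X→V→D→E = 6+8+7+9 = 30 ⇒ 30 weeks.
V is on the critical path; changing it to 9 makes that path 31 weeks.
The critical path is still X→V→D→E; finish is now 31 weeks.
Change in finish: 31 − 30 = +1 weeks.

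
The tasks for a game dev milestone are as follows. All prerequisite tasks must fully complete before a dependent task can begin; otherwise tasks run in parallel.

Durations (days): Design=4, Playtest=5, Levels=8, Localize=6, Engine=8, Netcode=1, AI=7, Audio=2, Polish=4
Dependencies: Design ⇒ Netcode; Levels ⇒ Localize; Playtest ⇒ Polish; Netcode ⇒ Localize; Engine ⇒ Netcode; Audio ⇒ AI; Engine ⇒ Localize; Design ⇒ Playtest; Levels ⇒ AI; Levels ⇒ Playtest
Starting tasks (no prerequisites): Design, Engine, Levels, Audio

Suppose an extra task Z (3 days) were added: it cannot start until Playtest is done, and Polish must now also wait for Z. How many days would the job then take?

20

Originally the job takes 17 days.
With Z inserted, Polish now waits for max(Playtest, Z).
New critical path: Levels→Playtest→Z→Polish = 8+5+3+4 = 20 ⇒ 20 days.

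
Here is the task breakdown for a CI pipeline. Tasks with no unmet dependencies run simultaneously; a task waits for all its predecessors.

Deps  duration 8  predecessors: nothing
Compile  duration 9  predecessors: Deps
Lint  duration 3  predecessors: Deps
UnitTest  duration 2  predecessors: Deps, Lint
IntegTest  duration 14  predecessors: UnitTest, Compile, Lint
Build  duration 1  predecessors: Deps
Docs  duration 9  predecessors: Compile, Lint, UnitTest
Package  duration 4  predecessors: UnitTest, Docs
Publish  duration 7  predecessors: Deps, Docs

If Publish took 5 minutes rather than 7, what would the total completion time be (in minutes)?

31

The binding path is Deps→Compile→Docs→Publish = 8+9+9+7 = 33; finish at 33 minutes.
Publish is on the critical path; changing it to 5 makes that path 31 minutes.
The binding chain switches to Deps→Compile→IntegTest = 8+9+14 = 31; finish 31 minutes.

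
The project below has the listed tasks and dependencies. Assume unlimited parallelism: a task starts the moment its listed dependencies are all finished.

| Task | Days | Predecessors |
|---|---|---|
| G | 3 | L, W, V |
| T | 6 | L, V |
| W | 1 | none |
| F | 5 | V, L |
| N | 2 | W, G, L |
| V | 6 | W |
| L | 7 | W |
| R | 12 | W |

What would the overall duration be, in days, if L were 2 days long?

The binding path is W→L→T = 1+7+6 = 14; finish at 14 days.
Since L is critical, the -5 change carries straight to that chain (now 9 days).
New critical path: W→V→T = 1+6+6 = 13 ⇒ 13 days.

13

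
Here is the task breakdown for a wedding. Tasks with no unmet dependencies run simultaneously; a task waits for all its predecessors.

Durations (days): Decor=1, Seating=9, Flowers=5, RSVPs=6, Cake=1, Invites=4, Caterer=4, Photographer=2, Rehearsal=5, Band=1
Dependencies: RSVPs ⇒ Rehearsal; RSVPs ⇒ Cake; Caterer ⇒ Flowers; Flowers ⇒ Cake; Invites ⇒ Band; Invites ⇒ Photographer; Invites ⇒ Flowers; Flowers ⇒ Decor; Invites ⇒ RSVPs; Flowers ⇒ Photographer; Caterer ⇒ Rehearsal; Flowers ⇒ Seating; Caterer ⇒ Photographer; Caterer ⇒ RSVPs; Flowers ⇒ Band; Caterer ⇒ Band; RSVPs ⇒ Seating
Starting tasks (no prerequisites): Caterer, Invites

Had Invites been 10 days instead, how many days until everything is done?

25

Actual critical path: Invites→RSVPs→Seating = 4+6+9 = 19 ⇒ 19 days.
Invites lies on that path, so at 10 days the path becomes 25 days.
That remains the longest chain; total 25 days.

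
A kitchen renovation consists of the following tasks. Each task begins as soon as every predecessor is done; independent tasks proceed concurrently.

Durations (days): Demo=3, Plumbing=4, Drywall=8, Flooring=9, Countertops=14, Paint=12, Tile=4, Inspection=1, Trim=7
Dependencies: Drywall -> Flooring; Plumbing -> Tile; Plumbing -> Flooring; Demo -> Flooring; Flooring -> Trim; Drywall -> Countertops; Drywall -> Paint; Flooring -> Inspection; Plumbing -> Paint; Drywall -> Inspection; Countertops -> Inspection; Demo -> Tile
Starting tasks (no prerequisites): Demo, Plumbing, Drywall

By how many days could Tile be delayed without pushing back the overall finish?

Critical path: Drywall→Flooring→Trim = 8+9+7 = 24, so the finish is 24 days.
The longest chain containing Tile totals 8 days.
Float = 24 − 8 = 16.

16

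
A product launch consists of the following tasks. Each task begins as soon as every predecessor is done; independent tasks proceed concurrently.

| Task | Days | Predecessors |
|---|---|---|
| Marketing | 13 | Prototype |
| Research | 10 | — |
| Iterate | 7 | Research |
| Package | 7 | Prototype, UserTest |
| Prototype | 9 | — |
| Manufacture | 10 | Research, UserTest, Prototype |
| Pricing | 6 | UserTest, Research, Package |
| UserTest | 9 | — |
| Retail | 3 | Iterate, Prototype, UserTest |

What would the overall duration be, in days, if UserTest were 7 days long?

22

Actual critical path: UserTest→Package→Pricing = 9+7+6 = 22 ⇒ 22 days.
Since UserTest is critical, the -2 change carries straight to that chain (now 20 days).
New critical path: Prototype→Package→Pricing = 9+7+6 = 22 ⇒ 22 days.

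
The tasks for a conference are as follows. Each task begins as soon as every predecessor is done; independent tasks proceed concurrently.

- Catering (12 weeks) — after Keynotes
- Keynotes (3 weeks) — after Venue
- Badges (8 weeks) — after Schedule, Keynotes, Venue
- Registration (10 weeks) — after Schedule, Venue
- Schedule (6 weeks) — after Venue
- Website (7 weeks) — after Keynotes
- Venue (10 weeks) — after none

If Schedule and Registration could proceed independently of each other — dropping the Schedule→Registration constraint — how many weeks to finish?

With the dependency in place, Venue→Schedule→Registration = 10+6+10 = 26 sets the finish at 26 weeks.
Without Schedule→Registration, Registration's earliest start moves from 16 to 10.
New critical path: Venue→Keynotes→Catering = 10+3+12 = 25 ⇒ 25 weeks.

25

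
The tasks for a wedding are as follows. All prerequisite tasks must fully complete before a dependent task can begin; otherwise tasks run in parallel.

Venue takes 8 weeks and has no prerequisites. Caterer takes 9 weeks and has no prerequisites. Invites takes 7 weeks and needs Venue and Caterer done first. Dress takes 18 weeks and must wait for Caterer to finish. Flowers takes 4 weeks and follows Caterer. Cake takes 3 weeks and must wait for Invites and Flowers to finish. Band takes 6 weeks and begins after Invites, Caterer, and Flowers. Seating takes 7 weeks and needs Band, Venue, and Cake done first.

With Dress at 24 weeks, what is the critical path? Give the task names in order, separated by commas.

Caterer, Dress

Baseline: Caterer→Invites→Band→Seating = 9+7+6+7 = 29 → 29 weeks.
Dress has 2 weeks of float (longest path through it is 27).
The binding chain switches to Caterer→Dress = 9+24 = 33; finish 33 weeks.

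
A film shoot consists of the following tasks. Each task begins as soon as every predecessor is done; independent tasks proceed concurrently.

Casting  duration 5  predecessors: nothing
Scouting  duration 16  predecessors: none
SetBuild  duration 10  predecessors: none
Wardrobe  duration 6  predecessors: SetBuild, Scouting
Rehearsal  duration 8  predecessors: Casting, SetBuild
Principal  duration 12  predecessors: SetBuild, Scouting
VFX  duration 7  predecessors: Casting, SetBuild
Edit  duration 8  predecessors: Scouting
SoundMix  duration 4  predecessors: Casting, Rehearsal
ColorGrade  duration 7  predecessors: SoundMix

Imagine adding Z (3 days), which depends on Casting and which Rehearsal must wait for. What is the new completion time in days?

29

Originally the film shoot takes 29 days.
With Z inserted, Rehearsal now waits for max(Casting, SetBuild, Z).
New critical path: SetBuild→Rehearsal→SoundMix→ColorGrade = 10+8+4+7 = 29 ⇒ 29 days.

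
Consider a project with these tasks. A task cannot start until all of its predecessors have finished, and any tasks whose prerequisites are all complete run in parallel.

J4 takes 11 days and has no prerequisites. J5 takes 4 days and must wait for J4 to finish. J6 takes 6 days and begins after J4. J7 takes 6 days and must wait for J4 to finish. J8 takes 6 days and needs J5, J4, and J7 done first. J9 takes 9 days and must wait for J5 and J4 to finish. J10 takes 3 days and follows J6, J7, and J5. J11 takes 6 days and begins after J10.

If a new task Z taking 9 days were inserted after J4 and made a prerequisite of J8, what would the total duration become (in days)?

Originally the schedule takes 26 days.
With Z inserted, J8 now waits for max(J5, J4, J7, Z).
New critical path: J4→Z→J8 = 11+9+6 = 26 ⇒ 26 days.

26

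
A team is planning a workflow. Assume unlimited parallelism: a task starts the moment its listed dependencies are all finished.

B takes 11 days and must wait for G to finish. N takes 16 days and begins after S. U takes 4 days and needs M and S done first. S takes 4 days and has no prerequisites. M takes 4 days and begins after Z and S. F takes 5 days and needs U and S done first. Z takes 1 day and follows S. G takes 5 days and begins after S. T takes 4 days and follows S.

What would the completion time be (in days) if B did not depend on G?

Before: longest chain S→G→B = 4+5+11 = 20, finish 20.
Without G→B, B's earliest start moves from 9 to 0.
New critical path: S→N = 4+16 = 20 ⇒ 20 days.

20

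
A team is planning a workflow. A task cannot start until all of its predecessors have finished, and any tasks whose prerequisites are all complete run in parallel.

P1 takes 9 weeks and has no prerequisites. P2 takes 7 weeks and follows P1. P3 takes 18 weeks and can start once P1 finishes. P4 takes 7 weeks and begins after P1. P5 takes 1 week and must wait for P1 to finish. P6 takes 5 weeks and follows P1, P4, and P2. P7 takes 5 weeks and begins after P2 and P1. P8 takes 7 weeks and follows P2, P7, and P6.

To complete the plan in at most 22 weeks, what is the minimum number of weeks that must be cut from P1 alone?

6

Current finish: 28 weeks; target: 22.
P1 is on every critical path, so each week cut from P1 cuts the finish by one (this holds down to a finish of 20).
Need 28 − 22 = 6 weeks off P1 → P1 becomes 3 weeks, finish becomes 22.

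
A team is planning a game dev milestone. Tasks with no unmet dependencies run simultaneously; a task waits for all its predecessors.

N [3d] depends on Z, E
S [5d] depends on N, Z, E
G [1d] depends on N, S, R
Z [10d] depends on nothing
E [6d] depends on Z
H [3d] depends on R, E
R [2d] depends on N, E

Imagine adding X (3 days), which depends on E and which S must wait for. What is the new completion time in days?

25

Originally the schedule takes 25 days.
With X inserted, S now waits for max(N, Z, E, X).
New critical path: Z→E→X→S→G = 10+6+3+5+1 = 25 ⇒ 25 days.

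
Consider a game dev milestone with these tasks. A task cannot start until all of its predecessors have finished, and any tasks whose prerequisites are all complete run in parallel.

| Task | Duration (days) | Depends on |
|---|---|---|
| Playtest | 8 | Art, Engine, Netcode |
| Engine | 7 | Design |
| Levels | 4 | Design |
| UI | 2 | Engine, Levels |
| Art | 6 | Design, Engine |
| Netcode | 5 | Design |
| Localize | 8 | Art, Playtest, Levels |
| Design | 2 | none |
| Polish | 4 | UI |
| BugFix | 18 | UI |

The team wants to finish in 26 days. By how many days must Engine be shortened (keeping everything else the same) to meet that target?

Current finish: 31 days; target: 26.
Engine is on every critical path, so each day cut from Engine cuts the finish by one (this holds down to a finish of 26).
Need 31 − 26 = 5 days off Engine → Engine becomes 2 days, finish becomes 26.

5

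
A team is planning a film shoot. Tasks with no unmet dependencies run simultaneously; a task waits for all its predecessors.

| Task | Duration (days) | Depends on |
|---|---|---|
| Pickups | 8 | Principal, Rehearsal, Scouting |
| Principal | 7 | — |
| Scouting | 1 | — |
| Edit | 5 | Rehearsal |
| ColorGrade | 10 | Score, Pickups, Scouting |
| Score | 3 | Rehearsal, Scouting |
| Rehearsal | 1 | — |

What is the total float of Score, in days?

11

Principal→Pickups→ColorGrade = 7+8+10 = 25 sets the makespan at 25 days.
Longest path through Score: 14 days (earliest finish 4, latest finish 15).
So Score can slip 15 − 4 = 11 days.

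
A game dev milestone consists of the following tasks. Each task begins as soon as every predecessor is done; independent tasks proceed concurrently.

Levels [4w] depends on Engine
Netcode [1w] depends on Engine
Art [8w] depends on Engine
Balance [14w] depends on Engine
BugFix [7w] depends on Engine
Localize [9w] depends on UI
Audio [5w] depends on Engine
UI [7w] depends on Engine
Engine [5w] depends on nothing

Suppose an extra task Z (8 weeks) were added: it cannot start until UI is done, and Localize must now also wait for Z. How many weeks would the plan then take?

29

Originally the plan takes 21 weeks.
With Z inserted, Localize now waits for max(UI, Z).
New critical path: Engine→UI→Z→Localize = 5+7+8+9 = 29 ⇒ 29 weeks.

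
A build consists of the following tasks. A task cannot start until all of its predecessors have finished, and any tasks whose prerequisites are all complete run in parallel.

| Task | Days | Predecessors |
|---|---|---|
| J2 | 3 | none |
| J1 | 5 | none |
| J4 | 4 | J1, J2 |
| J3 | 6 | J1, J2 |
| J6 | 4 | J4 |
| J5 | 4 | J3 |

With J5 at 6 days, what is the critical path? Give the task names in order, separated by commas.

The binding path is J1→J3→J5 = 5+6+4 = 15; finish at 15 days.
Since J5 is critical, the +2 change carries straight to that chain (now 17 days).
That remains the longest chain; total 17 days.

J1, J3, J5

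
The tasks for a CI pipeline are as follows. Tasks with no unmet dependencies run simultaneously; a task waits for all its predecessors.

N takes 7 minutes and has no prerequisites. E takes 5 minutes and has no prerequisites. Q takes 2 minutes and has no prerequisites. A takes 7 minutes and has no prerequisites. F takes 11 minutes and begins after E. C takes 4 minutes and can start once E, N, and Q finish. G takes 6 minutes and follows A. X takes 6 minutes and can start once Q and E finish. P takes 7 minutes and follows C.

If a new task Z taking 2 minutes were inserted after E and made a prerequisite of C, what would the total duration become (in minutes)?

Originally the job takes 18 minutes.
With Z inserted, C now waits for max(E, N, Q, Z).
New critical path: N→C→P = 7+4+7 = 18 ⇒ 18 minutes.

18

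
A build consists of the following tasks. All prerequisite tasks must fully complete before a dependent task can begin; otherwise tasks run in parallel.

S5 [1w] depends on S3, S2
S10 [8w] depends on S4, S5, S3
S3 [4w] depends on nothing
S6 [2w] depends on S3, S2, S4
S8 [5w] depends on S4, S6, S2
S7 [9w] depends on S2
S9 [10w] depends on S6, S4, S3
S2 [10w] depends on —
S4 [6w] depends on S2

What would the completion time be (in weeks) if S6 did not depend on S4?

26

Original critical path: S2→S4→S6→S9 = 10+6+2+10 = 28 ⇒ 28 weeks.
Without S4→S6, S6's earliest start moves from 16 to 10.
After: S2→S4→S9 = 10+6+10 = 26 → 26 weeks.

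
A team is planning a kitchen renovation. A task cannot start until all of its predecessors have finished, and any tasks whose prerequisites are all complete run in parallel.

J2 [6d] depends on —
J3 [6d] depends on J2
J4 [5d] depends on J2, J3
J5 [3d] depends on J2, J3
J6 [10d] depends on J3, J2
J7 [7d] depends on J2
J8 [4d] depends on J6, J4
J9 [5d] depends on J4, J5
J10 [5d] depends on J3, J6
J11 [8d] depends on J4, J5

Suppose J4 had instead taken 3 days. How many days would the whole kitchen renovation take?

As given, the longest chain is J2→J3→J6→J10 = 6+6+10+5 = 27, so the finish is 27 days.
The longest path through J4 is only 25 days, so J4 has float 2.
The critical path is still J2→J3→J6→J10; finish is now 27 days.

27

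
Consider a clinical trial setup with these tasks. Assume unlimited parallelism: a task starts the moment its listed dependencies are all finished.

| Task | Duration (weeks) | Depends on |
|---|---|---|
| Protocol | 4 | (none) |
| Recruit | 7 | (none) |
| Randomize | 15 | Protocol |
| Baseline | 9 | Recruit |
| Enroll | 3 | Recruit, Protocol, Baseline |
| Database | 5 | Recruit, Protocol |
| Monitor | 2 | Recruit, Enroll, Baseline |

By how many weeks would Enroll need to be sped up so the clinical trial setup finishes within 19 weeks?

2

Current finish: 21 weeks; target: 19.
Enroll is on every critical path, so each week cut from Enroll cuts the finish by one (this holds down to a finish of 19).
Need 21 − 19 = 2 weeks off Enroll → Enroll becomes 1 week, finish becomes 19.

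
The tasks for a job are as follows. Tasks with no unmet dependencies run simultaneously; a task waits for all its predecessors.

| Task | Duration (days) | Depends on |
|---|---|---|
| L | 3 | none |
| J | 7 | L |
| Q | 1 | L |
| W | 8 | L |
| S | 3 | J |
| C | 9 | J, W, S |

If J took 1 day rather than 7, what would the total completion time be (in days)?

20

Critical path before the change: L→J→S→C = 3+7+3+9 = 22 giving 22 days.
J lies on that path, so at 1 day the path becomes 16 days.
Now L→W→C = 3+8+9 = 20 is longest, so the finish becomes 20 days.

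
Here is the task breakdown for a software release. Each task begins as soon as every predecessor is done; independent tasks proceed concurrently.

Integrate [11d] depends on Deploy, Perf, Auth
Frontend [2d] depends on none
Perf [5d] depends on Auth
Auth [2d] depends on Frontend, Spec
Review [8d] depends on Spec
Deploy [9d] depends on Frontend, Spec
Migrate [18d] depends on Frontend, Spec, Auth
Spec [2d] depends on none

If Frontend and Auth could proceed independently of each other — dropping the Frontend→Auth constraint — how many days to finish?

With the dependency in place, Spec→Auth→Migrate = 2+2+18 = 22 sets the finish at 22 days.
Dropping Frontend→Auth doesn't change Auth's earliest start (2); another predecessor still binds.
After: Spec→Auth→Migrate = 2+2+18 = 22 → 22 days.

22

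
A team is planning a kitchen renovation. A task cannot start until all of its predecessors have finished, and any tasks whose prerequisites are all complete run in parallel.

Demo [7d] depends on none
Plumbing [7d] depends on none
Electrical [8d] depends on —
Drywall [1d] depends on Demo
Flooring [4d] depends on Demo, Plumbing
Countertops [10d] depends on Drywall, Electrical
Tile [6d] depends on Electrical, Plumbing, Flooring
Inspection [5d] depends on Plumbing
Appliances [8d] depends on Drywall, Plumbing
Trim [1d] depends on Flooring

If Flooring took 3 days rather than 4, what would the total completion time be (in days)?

18

Baseline: Demo→Drywall→Countertops = 7+1+10 = 18 → 18 days.
Flooring has 1 day of float (longest path through it is 17).
No other chain overtakes it, so the finish is 18 days.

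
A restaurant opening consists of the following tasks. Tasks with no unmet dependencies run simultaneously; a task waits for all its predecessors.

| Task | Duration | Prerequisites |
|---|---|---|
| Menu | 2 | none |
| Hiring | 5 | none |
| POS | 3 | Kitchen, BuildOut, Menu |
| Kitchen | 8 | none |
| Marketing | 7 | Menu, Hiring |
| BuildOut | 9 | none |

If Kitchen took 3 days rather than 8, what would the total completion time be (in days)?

12

Actual critical path: BuildOut→POS = 9+3 = 12 ⇒ 12 days.
The longest path through Kitchen is only 11 days, so Kitchen has float 1.
No other chain overtakes it, so the finish is 12 days.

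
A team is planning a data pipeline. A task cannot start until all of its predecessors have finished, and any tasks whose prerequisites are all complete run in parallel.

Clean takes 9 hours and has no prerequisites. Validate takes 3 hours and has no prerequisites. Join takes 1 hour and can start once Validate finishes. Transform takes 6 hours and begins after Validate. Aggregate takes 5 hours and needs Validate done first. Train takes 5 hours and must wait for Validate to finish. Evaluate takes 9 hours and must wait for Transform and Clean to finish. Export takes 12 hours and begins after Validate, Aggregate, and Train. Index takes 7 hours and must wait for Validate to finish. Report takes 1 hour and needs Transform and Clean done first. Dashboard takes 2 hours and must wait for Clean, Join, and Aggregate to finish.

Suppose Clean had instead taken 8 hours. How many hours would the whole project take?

As given, the longest chain is Validate→Aggregate→Export = 3+5+12 = 20, so the finish is 20 hours.
Clean is off the critical path — its longest chain is 18 hours, giving 2 of slack.
That remains the longest chain; total 20 hours.

20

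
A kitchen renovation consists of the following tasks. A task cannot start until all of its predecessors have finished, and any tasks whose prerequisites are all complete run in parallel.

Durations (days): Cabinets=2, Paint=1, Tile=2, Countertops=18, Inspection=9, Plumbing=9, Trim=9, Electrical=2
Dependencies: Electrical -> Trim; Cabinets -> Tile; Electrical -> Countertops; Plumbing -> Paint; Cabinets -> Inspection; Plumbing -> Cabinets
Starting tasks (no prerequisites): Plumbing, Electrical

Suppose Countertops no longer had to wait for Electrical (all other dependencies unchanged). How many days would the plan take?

20

With the dependency in place, Plumbing→Cabinets→Inspection = 9+2+9 = 20 sets the finish at 20 days.
Without Electrical→Countertops, Countertops's earliest start moves from 2 to 0.
New critical path: Plumbing→Cabinets→Inspection = 9+2+9 = 20 ⇒ 20 days.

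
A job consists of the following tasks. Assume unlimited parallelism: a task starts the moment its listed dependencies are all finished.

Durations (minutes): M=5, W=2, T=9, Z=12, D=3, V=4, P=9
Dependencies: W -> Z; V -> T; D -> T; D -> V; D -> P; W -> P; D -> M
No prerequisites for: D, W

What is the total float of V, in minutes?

0

The longest chain is D→V→T = 3+4+9 = 16; overall finish 16 minutes.
Longest path through V: 16 minutes (earliest finish 7, latest finish 7).
Float = 16 − 16 = 0.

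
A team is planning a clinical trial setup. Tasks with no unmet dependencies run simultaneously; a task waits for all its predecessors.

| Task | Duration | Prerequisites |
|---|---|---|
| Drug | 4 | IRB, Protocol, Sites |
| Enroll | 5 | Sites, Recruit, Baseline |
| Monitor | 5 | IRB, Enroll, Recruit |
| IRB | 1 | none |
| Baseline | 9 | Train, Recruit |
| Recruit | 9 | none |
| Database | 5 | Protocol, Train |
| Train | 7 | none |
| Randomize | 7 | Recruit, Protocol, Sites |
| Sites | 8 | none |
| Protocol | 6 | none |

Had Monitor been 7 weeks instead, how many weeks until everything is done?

The binding path is Recruit→Baseline→Enroll→Monitor = 9+9+5+5 = 28; finish at 28 weeks.
Since Monitor is critical, the +2 change carries straight to that chain (now 30 weeks).
No other chain overtakes it, so the finish is 30 weeks.

30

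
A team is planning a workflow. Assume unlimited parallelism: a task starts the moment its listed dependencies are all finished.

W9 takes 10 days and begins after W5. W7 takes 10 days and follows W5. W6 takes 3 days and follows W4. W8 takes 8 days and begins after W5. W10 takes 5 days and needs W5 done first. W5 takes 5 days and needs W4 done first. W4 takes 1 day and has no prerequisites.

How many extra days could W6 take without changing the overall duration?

12

Critical path: W4→W5→W7 = 1+5+10 = 16, so the finish is 16 days.
W6 finishes as early as 4 and must finish by 16.
Float = 16 − 4 = 12.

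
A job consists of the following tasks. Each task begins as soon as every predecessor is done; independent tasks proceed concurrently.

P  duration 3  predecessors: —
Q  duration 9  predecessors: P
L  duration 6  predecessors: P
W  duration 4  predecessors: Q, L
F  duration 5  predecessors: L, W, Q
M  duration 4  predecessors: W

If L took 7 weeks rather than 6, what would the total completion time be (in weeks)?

Critical path before the change: P→Q→W→F = 3+9+4+5 = 21 giving 21 weeks.
L is off the critical path — its longest chain is 18 weeks, giving 3 of slack.
The critical path is still P→Q→W→F; finish is now 21 weeks.

21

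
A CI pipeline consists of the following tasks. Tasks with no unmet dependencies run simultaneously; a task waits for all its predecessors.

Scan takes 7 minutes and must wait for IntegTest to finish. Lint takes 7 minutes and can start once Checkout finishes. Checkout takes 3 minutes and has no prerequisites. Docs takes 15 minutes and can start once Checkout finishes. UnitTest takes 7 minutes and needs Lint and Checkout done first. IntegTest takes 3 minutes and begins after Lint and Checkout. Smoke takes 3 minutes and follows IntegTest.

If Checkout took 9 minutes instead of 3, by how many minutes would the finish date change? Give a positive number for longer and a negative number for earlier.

Critical path before the change: Checkout→Lint→IntegTest→Scan = 3+7+3+7 = 20 giving 20 minutes.
Since Checkout is critical, the +6 change carries straight to that chain (now 26 minutes).
The critical path is still Checkout→Lint→IntegTest→Scan; finish is now 26 minutes.
Change in finish: 26 − 20 = +6 minutes.

6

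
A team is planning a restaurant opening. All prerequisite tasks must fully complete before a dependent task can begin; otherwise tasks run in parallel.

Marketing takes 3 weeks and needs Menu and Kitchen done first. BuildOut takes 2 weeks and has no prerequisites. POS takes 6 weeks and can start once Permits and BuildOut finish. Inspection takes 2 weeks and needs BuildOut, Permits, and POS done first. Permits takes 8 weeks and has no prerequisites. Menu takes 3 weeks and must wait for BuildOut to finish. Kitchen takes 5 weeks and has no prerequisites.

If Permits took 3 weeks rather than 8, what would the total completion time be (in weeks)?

11

As given, the longest chain is Permits→POS→Inspection = 8+6+2 = 16, so the finish is 16 weeks.
Since Permits is critical, the -5 change carries straight to that chain (now 11 weeks).
That remains the longest chain; total 11 weeks.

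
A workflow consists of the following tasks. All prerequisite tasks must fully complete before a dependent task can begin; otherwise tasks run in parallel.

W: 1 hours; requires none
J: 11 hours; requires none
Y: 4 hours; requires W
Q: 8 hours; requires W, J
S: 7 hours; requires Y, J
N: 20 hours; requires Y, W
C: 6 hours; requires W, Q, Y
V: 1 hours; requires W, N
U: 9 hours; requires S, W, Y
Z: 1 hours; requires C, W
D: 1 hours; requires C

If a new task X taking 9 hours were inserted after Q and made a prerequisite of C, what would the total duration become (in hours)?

Originally the schedule takes 27 hours.
With X inserted, C now waits for max(W, Q, Y, X).
New critical path: J→Q→X→C→Z = 11+8+9+6+1 = 35 ⇒ 35 hours.

35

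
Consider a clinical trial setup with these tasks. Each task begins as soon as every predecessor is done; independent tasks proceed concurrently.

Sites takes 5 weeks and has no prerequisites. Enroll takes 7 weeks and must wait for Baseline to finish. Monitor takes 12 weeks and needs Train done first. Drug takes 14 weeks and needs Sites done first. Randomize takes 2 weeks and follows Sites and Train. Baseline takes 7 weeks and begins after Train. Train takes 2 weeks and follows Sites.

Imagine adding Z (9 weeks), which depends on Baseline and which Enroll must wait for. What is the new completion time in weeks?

Originally the job takes 21 weeks.
With Z inserted, Enroll now waits for max(Baseline, Z).
New critical path: Sites→Train→Baseline→Z→Enroll = 5+2+7+9+7 = 30 ⇒ 30 weeks.

30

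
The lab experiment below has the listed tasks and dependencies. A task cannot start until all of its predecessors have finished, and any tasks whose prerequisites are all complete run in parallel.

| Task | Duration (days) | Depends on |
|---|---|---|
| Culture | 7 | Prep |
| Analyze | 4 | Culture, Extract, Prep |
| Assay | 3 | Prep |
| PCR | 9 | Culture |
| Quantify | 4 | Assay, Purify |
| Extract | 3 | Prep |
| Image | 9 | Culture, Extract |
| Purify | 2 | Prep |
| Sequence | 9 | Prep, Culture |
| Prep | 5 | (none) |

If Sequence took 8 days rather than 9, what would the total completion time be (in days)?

Actual critical path: Prep→Culture→Sequence = 5+7+9 = 21 ⇒ 21 days.
Since Sequence is critical, the -1 change carries straight to that chain (now 20 days).
The binding chain switches to Prep→Culture→PCR = 5+7+9 = 21; finish 21 days.

21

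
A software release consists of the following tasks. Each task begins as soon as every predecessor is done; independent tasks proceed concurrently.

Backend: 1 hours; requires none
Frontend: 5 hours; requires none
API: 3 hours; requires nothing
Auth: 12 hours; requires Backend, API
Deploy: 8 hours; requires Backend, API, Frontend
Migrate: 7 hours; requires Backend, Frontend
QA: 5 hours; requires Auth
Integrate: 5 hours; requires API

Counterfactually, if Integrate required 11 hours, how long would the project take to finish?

Actual critical path: API→Auth→QA = 3+12+5 = 20 ⇒ 20 hours.
Integrate is off the critical path — its longest chain is 8 hours, giving 12 of slack.
That remains the longest chain; total 20 hours.

20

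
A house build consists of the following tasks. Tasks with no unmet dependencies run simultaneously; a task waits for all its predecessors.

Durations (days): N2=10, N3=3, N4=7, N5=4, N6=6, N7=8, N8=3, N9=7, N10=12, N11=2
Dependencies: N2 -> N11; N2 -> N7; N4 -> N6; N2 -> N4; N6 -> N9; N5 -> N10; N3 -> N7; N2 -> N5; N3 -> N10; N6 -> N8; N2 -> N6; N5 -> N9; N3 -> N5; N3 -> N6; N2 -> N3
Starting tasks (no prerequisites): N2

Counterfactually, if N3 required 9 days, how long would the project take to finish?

35

Critical path before the change: N2→N4→N6→N9 = 10+7+6+7 = 30 giving 30 days.
The longest path through N3 is only 29 days, so N3 has float 1.
New critical path: N2→N3→N5→N10 = 10+9+4+12 = 35 ⇒ 35 days.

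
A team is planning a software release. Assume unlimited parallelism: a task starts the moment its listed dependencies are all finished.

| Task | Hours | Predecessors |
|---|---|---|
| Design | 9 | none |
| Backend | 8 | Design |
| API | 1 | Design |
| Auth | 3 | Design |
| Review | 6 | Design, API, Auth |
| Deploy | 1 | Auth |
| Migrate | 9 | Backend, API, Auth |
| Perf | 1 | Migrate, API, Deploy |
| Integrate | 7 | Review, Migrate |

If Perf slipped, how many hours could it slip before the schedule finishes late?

6

Critical path: Design→Backend→Migrate→Integrate = 9+8+9+7 = 33, so the finish is 33 hours.
Perf finishes as early as 27 and must finish by 33.
So Perf can slip 33 − 27 = 6 hours.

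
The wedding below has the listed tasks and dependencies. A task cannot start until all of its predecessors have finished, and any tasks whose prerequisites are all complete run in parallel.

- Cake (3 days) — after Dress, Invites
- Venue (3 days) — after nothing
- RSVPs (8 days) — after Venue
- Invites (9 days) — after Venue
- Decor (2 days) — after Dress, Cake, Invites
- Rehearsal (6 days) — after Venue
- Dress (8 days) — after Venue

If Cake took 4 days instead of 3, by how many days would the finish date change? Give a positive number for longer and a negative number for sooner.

1

The binding path is Venue→Invites→Cake→Decor = 3+9+3+2 = 17; finish at 17 days.
Cake is on the critical path; changing it to 4 makes that path 18 days.
The critical path is still Venue→Invites→Cake→Decor; finish is now 18 days.
Change in finish: 18 − 17 = +1 days.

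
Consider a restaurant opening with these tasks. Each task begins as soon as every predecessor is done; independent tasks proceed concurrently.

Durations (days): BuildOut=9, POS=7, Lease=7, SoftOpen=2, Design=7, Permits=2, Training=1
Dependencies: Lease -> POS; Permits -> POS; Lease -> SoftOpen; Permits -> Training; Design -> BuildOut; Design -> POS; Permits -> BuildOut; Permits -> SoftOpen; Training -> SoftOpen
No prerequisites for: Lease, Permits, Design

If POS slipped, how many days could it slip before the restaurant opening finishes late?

2

Critical path: Design→BuildOut = 7+9 = 16, so the finish is 16 days.
Longest path through POS: 14 days (earliest finish 14, latest finish 16).
So POS can slip 16 − 14 = 2 days.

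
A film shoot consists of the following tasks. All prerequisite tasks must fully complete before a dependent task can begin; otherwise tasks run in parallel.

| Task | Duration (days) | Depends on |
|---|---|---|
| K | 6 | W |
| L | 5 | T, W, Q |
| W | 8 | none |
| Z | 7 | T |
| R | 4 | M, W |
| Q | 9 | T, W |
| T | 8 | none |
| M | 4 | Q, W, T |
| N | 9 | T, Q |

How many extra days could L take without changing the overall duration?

T→Q→N = 8+9+9 = 26 sets the makespan at 26 days.
The longest chain containing L totals 22 days.
Slack of L = 21 − 17 = 4 days.

4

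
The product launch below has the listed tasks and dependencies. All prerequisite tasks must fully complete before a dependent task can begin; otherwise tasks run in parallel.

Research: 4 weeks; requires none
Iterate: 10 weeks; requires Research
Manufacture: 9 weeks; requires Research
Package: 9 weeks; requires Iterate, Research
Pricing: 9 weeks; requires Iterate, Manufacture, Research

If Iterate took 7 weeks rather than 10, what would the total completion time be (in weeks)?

22

Critical path before the change: Research→Iterate→Package = 4+10+9 = 23 giving 23 weeks.
Since Iterate is critical, the -3 change carries straight to that chain (now 20 weeks).
New critical path: Research→Manufacture→Pricing = 4+9+9 = 22 ⇒ 22 weeks.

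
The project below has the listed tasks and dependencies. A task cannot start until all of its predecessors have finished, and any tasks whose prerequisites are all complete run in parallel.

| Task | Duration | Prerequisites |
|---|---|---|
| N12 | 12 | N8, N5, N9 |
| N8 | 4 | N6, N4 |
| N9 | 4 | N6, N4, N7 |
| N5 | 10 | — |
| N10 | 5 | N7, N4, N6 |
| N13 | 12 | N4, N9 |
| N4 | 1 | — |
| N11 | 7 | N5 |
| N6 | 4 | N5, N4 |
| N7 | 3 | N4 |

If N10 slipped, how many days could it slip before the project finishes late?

11

Critical path: N5→N6→N8→N12 = 10+4+4+12 = 30, so the finish is 30 days.
Longest path through N10: 19 days (earliest finish 19, latest finish 30).
Slack of N10 = 25 − 14 = 11 days.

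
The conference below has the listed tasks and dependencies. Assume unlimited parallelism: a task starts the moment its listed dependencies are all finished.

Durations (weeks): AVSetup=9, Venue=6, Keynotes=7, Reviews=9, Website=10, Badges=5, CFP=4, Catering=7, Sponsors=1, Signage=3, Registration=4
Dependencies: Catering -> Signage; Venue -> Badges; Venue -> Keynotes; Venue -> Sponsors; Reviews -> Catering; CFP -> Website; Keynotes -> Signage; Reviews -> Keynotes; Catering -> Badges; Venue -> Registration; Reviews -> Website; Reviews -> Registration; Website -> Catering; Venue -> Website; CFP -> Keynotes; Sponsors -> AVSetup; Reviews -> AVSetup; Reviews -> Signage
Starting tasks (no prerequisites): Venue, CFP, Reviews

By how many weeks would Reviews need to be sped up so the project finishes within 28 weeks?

Current finish: 31 weeks; target: 28.
Reviews is on every critical path, so each week cut from Reviews cuts the finish by one (this holds down to a finish of 28).
Need 31 − 28 = 3 weeks off Reviews → Reviews becomes 6 weeks, finish becomes 28.

3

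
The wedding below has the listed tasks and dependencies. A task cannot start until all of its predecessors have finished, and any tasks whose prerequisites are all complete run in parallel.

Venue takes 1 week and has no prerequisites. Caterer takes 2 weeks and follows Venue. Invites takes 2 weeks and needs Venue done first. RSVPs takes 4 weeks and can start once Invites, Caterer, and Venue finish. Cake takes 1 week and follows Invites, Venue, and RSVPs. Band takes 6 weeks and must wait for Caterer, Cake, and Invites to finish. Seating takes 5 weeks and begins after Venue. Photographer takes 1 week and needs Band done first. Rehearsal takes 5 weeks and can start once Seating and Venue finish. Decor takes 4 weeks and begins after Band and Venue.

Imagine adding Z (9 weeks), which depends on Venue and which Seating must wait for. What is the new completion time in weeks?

20

Originally the project takes 18 weeks.
With Z inserted, Seating now waits for max(Venue, Z).
New critical path: Venue→Z→Seating→Rehearsal = 1+9+5+5 = 20 ⇒ 20 weeks.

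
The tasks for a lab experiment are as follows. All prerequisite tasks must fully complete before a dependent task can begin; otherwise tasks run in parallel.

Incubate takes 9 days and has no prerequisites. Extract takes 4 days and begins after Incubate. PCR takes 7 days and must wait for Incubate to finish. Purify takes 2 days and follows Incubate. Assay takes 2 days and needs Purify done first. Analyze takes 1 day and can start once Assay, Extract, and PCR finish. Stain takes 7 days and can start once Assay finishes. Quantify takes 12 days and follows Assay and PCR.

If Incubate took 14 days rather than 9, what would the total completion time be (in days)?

Actual critical path: Incubate→PCR→Quantify = 9+7+12 = 28 ⇒ 28 days.
Incubate lies on that path, so at 14 days the path becomes 33 days.
That remains the longest chain; total 33 days.

33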